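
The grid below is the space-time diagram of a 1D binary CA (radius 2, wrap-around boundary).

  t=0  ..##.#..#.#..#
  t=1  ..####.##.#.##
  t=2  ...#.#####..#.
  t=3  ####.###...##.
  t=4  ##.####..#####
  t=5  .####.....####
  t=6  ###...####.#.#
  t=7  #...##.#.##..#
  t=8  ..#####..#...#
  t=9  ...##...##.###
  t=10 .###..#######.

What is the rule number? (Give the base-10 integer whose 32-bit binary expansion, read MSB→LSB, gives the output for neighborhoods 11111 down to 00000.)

  ##### -> #   bit 31 = 1  t=2,i=7
  ####. -> .   bit 30 = 0  t=1,i=4
  ###.# -> #   bit 29 = 1  t=1,i=5
  ###.. -> .   bit 28 = 0  t=2,i=9
  ##.## -> #   bit 27 = 1  t=1,i=6
  ##.#. -> #   bit 26 = 1  t=0,i=4
  ##..# -> .   bit 25 = 0  t=1,i=0
  ##... -> .   bit 24 = 0  t=3,i=8
  #.### -> #   bit 23 = 1  t=2,i=5
  #.##. -> #   bit 22 = 1  t=1,i=7
  #.#.# -> .   bit 21 = 0  t=1,i=10
  #.#.. -> #   bit 20 = 1  t=0,i=5
  #..## -> .   bit 19 = 0  t=0,i=1
  #..#. -> #   bit 18 = 1  t=0,i=7
  #...# -> #   bit 17 = 1  t=3,i=9
  #.... -> #   bit 16 = 1  t=2,i=0
  .#### -> #   bit 15 = 1  t=1,i=3
  .###. -> #   bit 14 = 1  t=3,i=6
  .##.# -> #   bit 13 = 1  t=0,i=3
  .##.. -> .   bit 12 = 0  t=1,i=13
  .#.## -> .   bit 11 = 0  t=1,i=11
  .#.#. -> .   bit 10 = 0  t=0,i=9
  .#..# -> .   bit 9 = 0  t=0,i=0
  .#... -> .   bit 8 = 0  t=2,i=13
  ..### -> .   bit 7 = 0  t=1,i=2
  ..##. -> #   bit 6 = 1  t=0,i=2
  ..#.# -> #   bit 5 = 1  t=0,i=8
  ..#.. -> #   bit 4 = 1  t=0,i=13
  ...## -> #   bit 3 = 1  t=3,i=10
  ...#. -> #   bit 2 = 1  t=2,i=2
  ....# -> #   bit 1 = 1  t=2,i=1
  ..... -> #   bit 0 = 1  t=5,i=7
  bits 10101100110101111110000001111111 = 2899828863

2899828863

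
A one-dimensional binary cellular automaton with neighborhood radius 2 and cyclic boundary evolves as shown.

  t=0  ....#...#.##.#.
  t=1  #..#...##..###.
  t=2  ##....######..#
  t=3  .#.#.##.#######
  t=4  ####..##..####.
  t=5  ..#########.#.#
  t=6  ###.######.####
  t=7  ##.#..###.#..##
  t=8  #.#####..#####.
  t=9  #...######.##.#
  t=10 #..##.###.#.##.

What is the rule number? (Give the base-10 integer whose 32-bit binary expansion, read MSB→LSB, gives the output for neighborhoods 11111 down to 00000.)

  nb #####: next=#  (t=2,i=8, bit31=1)
  nb ####.: next=#  (t=2,i=10, bit30=1)
  nb ###.#: next=.  (t=1,i=13, bit29=0)
  nb ###..: next=#  (t=2,i=1, bit28=1)
  nb ##.##: next=#  (t=3,i=7, bit27=1)
  nb ##.#.: next=#  (t=0,i=12, bit26=1)
  nb ##..#: next=#  (t=1,i=9, bit25=1)
  nb ##...: next=.  (t=2,i=2, bit24=0)
  nb #.###: next=.  (t=3,i=8, bit23=0)
  nb #.##.: next=.  (t=0,i=10, bit22=0)
  nb #.#.#: next=#  (t=3,i=1, bit21=1)
  nb #.#..: next=#  (t=0,i=13, bit20=1)
  nb #..##: next=#  (t=1,i=10, bit19=1)
  nb #..#.: next=.  (t=1,i=2, bit18=0)
  nb #...#: next=.  (t=0,i=6, bit17=0)
  nb #....: next=#  (t=0,i=0, bit16=1)
  nb .####: next=.  (t=2,i=7, bit15=0)
  nb .###.: next=.  (t=1,i=12, bit14=0)
  nb .##.#: next=#  (t=0,i=11, bit13=1)
  nb .##..: next=#  (t=1,i=8, bit12=1)
  nb .#.##: next=.  (t=0,i=9, bit11=0)
  nb .#.#.: next=#  (t=3,i=2, bit10=1)
  nb .#..#: next=#  (t=1,i=1, bit9=1)
  nb .#...: next=.  (t=0,i=5, bit8=0)
  nb ..###: next=#  (t=1,i=11, bit7=1)
  nb ..##.: next=#  (t=1,i=7, bit6=1)
  nb ..#.#: next=#  (t=0,i=8, bit5=1)
  nb ..#..: next=.  (t=0,i=4, bit4=0)
  nb ...##: next=#  (t=1,i=6, bit3=1)
  nb ...#.: next=#  (t=0,i=3, bit2=1)
  nb ....#: next=.  (t=0,i=2, bit1=0)
  nb .....: next=.  (t=0,i=1, bit0=0)
  bits 11011110001110010011011011101100 = 3728291564

3728291564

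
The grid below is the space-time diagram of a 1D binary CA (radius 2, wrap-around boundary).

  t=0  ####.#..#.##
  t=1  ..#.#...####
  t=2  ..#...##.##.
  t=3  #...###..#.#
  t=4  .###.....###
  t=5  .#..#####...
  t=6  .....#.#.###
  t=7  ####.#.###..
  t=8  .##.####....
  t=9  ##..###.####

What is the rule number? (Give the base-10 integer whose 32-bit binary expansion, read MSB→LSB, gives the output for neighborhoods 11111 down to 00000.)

  nb #####: next=.  (t=0,i=0, bit31=0)
  nb ####.: next=#  (t=0,i=2, bit30=1)
  nb ###.#: next=.  (t=0,i=3, bit29=0)
  nb ###..: next=.  (t=1,i=11, bit28=0)
  nb ##.##: next=.  (t=2,i=8, bit27=0)
  nb ##.#.: next=#  (t=0,i=4, bit26=1)
  nb ##..#: next=.  (t=1,i=0, bit25=0)
  nb ##...: next=#  (t=2,i=11, bit24=1)
  nb #.###: next=#  (t=0,i=10, bit23=1)
  nb #.##.: next=#  (t=2,i=9, bit22=1)
  nb #.#.#: next=#  (t=6,i=7, bit21=1)
  nb #.#..: next=.  (t=0,i=5, bit20=0)
  nb #..##: next=.  (t=5,i=3, bit19=0)
  nb #..#.: next=.  (t=0,i=7, bit18=0)
  nb #...#: next=#  (t=1,i=6, bit17=1)
  nb #....: next=#  (t=4,i=5, bit16=1)
  nb .####: next=#  (t=0,i=11, bit15=1)
  nb .###.: next=.  (t=3,i=5, bit14=0)
  nb .##.#: next=.  (t=2,i=7, bit13=0)
  nb .##..: next=.  (t=2,i=10, bit12=0)
  nb .#.##: next=#  (t=0,i=9, bit11=1)
  nb .#.#.: next=.  (t=1,i=3, bit10=0)
  nb .#..#: next=.  (t=0,i=6, bit9=0)
  nb .#...: next=.  (t=1,i=5, bit8=0)
  nb ..###: next=.  (t=1,i=8, bit7=0)
  nb ..##.: next=#  (t=2,i=6, bit6=1)
  nb ..#.#: next=#  (t=0,i=8, bit5=1)
  nb ..#..: next=.  (t=2,i=2, bit4=0)
  nb ...##: next=#  (t=1,i=7, bit3=1)
  nb ...#.: next=.  (t=2,i=1, bit2=0)
  nb ....#: next=#  (t=4,i=7, bit1=1)
  nb .....: next=#  (t=4,i=6, bit0=1)
  bits 01000101111000111000100001101011 = 1172539499

1172539499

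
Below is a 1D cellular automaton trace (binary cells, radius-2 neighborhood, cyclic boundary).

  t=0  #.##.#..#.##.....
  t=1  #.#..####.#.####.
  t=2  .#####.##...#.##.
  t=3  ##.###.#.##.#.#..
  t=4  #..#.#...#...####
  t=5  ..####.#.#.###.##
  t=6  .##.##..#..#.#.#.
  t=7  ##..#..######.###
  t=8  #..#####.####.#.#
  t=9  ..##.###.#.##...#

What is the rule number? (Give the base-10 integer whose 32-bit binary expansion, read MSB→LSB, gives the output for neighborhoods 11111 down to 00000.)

3789489915

  #####|#  b31=1 t=2,i=3
  ####.|#  b30=1 t=1,i=7
  ###.#|#  b29=1 t=1,i=8
  ###..|.  b28=0 t=4,i=0
  ##.##|.  b27=0 t=2,i=6
  ##.#.|.  b26=0 t=0,i=4
  ##..#|.  b25=0 t=2,i=16
  ##...|#  b24=1 t=0,i=12
  #.###|#  b23=1 t=1,i=12
  #.##.|#  b22=1 t=0,i=2
  #.#.#|.  b21=0 t=1,i=0
  #.#..|#  b20=1 t=0,i=5
  #..##|#  b19=1 t=1,i=4
  #..#.|#  b18=1 t=0,i=7
  #...#|#  b17=1 t=2,i=10
  #....|#  b16=1 t=0,i=13
  .####|.  b15=0 t=1,i=6
  .###.|.  b14=0 t=3,i=4
  .##.#|.  b13=0 t=0,i=3
  .##..|.  b12=0 t=0,i=11
  .#.##|.  b11=0 t=0,i=1
  .#.#.|#  b10=1 t=1,i=1
  .#..#|#  b9=1 t=0,i=6
  .#...|.  b8=0 t=4,i=6
  ..###|#  b7=1 t=1,i=5
  ..##.|#  b6=1 t=3,i=0
  ..#.#|#  b5=1 t=0,i=0
  ..#..|#  b4=1 t=4,i=9
  ...##|#  b3=1 t=4,i=12
  ...#.|.  b2=0 t=0,i=16
  ....#|#  b1=1 t=0,i=15
  .....|#  b0=1 t=0,i=14
  bits 11100001110111110000011011111011 = 3789489915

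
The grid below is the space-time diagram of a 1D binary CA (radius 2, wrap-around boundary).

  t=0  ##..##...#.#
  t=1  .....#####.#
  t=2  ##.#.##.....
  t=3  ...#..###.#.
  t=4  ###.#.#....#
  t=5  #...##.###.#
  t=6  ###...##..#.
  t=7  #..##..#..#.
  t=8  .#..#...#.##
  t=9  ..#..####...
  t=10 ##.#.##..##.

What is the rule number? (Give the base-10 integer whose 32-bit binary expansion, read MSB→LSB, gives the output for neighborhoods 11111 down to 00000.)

  #####|.  b31=0 t=1,i=7
  ####.|.  b30=0 t=1,i=8
  ###.#|.  b29=0 t=1,i=9
  ###..|.  b28=0 t=0,i=1
  ##.##|#  b27=1 t=5,i=6
  ##.#.|.  b26=0 t=1,i=10
  ##..#|.  b25=0 t=0,i=2
  ##...|#  b24=1 t=0,i=6
  #.###|#  b23=1 t=0,i=11
  #.##.|.  b22=0 t=2,i=5
  #.#.#|#  b21=1 t=2,i=3
  #.#..|.  b20=0 t=1,i=11
  #..##|.  b19=0 t=0,i=3
  #..#.|.  b18=0 t=6,i=9
  #...#|#  b17=1 t=0,i=7
  #....|#  b16=1 t=1,i=1
  .####|#  b15=1 t=1,i=6
  .###.|.  b14=0 t=0,i=0
  .##.#|.  b13=0 t=2,i=1
  .##..|#  b12=1 t=0,i=5
  .#.##|.  b11=0 t=0,i=10
  .#.#.|#  b10=1 t=4,i=5
  .#..#|#  b9=1 t=3,i=4
  .#...|#  b8=1 t=1,i=0
  ..###|#  b7=1 t=1,i=5
  ..##.|.  b6=0 t=0,i=4
  ..#.#|#  b5=1 t=0,i=9
  ..#..|.  b4=0 t=3,i=3
  ...##|.  b3=0 t=1,i=4
  ...#.|#  b2=1 t=0,i=8
  ....#|#  b1=1 t=1,i=3
  .....|.  b0=0 t=1,i=2
  bits 00001001101000111001011110100110 = 161716134

161716134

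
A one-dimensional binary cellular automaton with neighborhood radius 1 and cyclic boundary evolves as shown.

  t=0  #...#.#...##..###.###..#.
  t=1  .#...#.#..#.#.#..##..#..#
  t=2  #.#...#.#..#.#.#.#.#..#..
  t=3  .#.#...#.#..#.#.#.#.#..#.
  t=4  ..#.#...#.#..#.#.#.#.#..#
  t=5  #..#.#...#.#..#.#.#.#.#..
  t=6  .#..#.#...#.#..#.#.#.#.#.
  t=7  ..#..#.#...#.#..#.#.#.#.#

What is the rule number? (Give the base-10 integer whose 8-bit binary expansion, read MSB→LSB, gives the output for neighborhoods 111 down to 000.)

56

  [7] ### => .  t=0,i=15
  [6] ##. => .  t=0,i=11
  [5] #.# => #  t=0,i=5
  [4] #.. => #  t=0,i=1
  [3] .## => #  t=0,i=10
  [2] .#. => .  t=0,i=0
  [1] ..# => .  t=0,i=3
  [0] ... => .  t=0,i=2
  bits 00111000 = 56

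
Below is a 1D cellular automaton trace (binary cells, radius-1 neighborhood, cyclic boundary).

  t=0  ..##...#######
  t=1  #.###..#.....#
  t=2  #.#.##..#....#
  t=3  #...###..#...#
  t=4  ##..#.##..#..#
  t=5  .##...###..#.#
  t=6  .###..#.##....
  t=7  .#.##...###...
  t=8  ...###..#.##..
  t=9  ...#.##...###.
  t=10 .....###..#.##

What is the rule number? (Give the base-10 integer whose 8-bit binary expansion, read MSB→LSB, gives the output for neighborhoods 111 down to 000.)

  nb ###: next=.  (t=0,i=8, bit7=0)
  nb ##.: next=#  (t=0,i=3, bit6=1)
  nb #.#: next=.  (t=1,i=1, bit5=0)
  nb #..: next=#  (t=0,i=0, bit4=1)
  nb .##: next=#  (t=0,i=2, bit3=1)
  nb .#.: next=.  (t=1,i=7, bit2=0)
  nb ..#: next=.  (t=0,i=1, bit1=0)
  nb ...: next=.  (t=0,i=5, bit0=0)
  bits 01011000 = 88

88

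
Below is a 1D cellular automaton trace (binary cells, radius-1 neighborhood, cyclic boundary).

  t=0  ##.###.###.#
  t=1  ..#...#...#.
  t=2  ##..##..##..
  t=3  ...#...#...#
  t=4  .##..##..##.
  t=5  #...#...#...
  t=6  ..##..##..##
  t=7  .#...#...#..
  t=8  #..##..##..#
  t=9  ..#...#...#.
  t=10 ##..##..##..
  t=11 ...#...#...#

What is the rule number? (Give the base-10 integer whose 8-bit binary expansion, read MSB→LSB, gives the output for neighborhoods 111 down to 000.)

  ###|.  b7=0 t=0,i=0
  ##.|.  b6=0 t=0,i=1
  #.#|#  b5=1 t=0,i=2
  #..|.  b4=0 t=1,i=3
  .##|.  b3=0 t=0,i=3
  .#.|.  b2=0 t=1,i=2
  ..#|#  b1=1 t=1,i=1
  ...|#  b0=1 t=1,i=0
  bits 00100011 = 35

35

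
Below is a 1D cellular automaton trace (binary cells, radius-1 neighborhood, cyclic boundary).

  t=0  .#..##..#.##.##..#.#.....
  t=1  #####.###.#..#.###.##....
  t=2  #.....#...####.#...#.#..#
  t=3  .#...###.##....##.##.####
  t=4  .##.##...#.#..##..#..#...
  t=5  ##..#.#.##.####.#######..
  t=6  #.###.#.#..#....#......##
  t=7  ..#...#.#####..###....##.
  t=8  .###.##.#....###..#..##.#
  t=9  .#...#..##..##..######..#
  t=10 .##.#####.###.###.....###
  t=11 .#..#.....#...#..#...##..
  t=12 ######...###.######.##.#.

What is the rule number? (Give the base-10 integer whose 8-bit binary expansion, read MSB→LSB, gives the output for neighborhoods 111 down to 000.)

30

  nb ###: next=.  (t=1,i=1, bit7=0)
  nb ##.: next=.  (t=0,i=5, bit6=0)
  nb #.#: next=.  (t=0,i=9, bit5=0)
  nb #..: next=#  (t=0,i=2, bit4=1)
  nb .##: next=#  (t=0,i=4, bit3=1)
  nb .#.: next=#  (t=0,i=1, bit2=1)
  nb ..#: next=#  (t=0,i=0, bit1=1)
  nb ...: next=.  (t=0,i=21, bit0=0)
  bits 00011110 = 30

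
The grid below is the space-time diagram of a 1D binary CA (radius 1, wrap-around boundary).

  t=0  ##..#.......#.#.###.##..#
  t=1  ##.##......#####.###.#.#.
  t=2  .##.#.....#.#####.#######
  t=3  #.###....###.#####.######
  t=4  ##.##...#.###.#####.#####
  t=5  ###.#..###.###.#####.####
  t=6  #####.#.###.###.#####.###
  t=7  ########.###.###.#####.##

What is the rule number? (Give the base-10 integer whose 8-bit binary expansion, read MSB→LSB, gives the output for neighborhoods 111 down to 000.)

230

  ###|#  b7=1 t=0,i=0
  ##.|#  b6=1 t=0,i=1
  #.#|#  b5=1 t=0,i=13
  #..|.  b4=0 t=0,i=2
  .##|.  b3=0 t=0,i=16
  .#.|#  b2=1 t=0,i=4
  ..#|#  b1=1 t=0,i=3
  ...|.  b0=0 t=0,i=6
  bits 11100110 = 230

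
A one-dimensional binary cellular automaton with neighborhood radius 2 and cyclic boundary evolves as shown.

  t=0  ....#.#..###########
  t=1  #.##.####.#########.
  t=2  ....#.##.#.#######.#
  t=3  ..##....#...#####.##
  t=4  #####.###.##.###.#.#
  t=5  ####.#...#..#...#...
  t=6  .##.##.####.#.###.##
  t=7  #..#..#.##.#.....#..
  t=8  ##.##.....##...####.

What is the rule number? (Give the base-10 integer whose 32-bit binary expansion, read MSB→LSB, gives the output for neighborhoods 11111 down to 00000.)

3474626142

  #####|#  b31=1 t=0,i=11
  ####.|#  b30=1 t=0,i=18
  ###.#|.  b29=0 t=1,i=8
  ###..|.  b28=0 t=0,i=19
  ##.##|#  b27=1 t=1,i=4
  ##.#.|#  b26=1 t=1,i=19
  ##..#|#  b25=1 t=3,i=0
  ##...|#  b24=1 t=0,i=0
  #.###|.  b23=0 t=1,i=5
  #.##.|.  b22=0 t=1,i=2
  #.#.#|.  b21=0 t=1,i=0
  #.#..|#  b20=1 t=0,i=6
  #..##|#  b19=1 t=0,i=8
  #..#.|.  b18=0 t=5,i=11
  #...#|#  b17=1 t=3,i=10
  #....|.  b16=0 t=0,i=1
  .####|#  b15=1 t=0,i=10
  .###.|.  b14=0 t=4,i=7
  .##.#|.  b13=0 t=1,i=3
  .##..|#  b12=1 t=3,i=3
  .#.##|.  b11=0 t=1,i=1
  .#.#.|#  b10=1 t=0,i=5
  .#..#|#  b9=1 t=0,i=7
  .#...|.  b8=0 t=2,i=0
  ..###|.  b7=0 t=0,i=9
  ..##.|#  b6=1 t=3,i=2
  ..#.#|.  b5=0 t=0,i=4
  ..#..|#  b4=1 t=3,i=8
  ...##|#  b3=1 t=3,i=11
  ...#.|#  b2=1 t=0,i=3
  ....#|#  b1=1 t=0,i=2
  .....|.  b0=0 t=7,i=14
  bits 11001111000110101001011001011110 = 3474626142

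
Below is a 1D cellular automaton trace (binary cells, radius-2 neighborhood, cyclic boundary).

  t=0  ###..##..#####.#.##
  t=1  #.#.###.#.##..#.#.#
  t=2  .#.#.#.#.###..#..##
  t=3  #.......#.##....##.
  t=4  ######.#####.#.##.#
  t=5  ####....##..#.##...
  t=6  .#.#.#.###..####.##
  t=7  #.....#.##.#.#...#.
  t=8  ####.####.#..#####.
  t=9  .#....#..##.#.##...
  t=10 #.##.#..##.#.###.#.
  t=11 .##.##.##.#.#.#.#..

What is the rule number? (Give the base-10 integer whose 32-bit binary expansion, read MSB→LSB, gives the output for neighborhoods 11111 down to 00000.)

2489047405

  nb #####: next=#  (t=0,i=0, bit31=1)
  nb ####.: next=.  (t=0,i=1, bit30=0)
  nb ###.#: next=.  (t=0,i=13, bit29=0)
  nb ###..: next=#  (t=0,i=2, bit28=1)
  nb ##.##: next=.  (t=4,i=6, bit27=0)
  nb ##.#.: next=#  (t=0,i=14, bit26=1)
  nb ##..#: next=.  (t=0,i=3, bit25=0)
  nb ##...: next=.  (t=3,i=12, bit24=0)
  nb #.###: next=.  (t=0,i=17, bit23=0)
  nb #.##.: next=#  (t=1,i=10, bit22=1)
  nb #.#.#: next=.  (t=0,i=15, bit21=0)
  nb #.#..: next=#  (t=3,i=0, bit20=1)
  nb #..##: next=#  (t=0,i=4, bit19=1)
  nb #..#.: next=.  (t=1,i=13, bit18=0)
  nb #...#: next=#  (t=5,i=17, bit17=1)
  nb #....: next=#  (t=3,i=2, bit16=1)
  nb .####: next=#  (t=0,i=10, bit15=1)
  nb .###.: next=#  (t=1,i=5, bit14=1)
  nb .##.#: next=.  (t=1,i=0, bit13=0)
  nb .##..: next=#  (t=0,i=6, bit12=1)
  nb .#.##: next=#  (t=0,i=16, bit11=1)
  nb .#.#.: next=.  (t=1,i=15, bit10=0)
  nb .#..#: next=.  (t=2,i=15, bit9=0)
  nb .#...: next=#  (t=3,i=1, bit8=1)
  nb ..###: next=.  (t=0,i=9, bit7=0)
  nb ..##.: next=#  (t=0,i=5, bit6=1)
  nb ..#.#: next=#  (t=1,i=14, bit5=1)
  nb ..#..: next=.  (t=2,i=14, bit4=0)
  nb ...##: next=#  (t=3,i=15, bit3=1)
  nb ...#.: next=#  (t=3,i=7, bit2=1)
  nb ....#: next=.  (t=3,i=6, bit1=0)
  nb .....: next=#  (t=3,i=3, bit0=1)
  bits 10010100010110111101100101101101 = 2489047405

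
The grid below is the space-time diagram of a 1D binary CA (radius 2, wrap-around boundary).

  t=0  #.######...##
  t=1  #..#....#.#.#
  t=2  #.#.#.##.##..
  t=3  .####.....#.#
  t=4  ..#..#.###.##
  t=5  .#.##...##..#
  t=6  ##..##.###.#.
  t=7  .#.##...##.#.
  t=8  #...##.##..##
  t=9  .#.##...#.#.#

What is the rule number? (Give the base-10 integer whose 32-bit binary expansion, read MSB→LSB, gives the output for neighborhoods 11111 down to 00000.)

  [31] ##### => .  t=0,i=4
  [30] ####. => .  t=0,i=6
  [29] ###.# => #  t=0,i=0
  [28] ###.. => .  t=0,i=7
  [27] ##.## => .  t=0,i=1
  [26] ##.#. => .  t=6,i=10
  [25] ##..# => .  t=1,i=1
  [24] ##... => #  t=0,i=8
  [23] #.### => .  t=0,i=2
  [22] #.##. => .  t=1,i=12
  [21] #.#.# => #  t=1,i=10
  [20] #.#.. => #  t=7,i=11
  [19] #..## => #  t=6,i=3
  [18] #..#. => #  t=1,i=2
  [17] #...# => .  t=0,i=9
  [16] #.... => .  t=1,i=5
  [15] .#### => #  t=0,i=3
  [14] .###. => #  t=0,i=12
  [13] .##.# => .  t=2,i=7
  [12] .##.. => #  t=1,i=0
  [11] .#.## => .  t=1,i=11
  [10] .#.#. => #  t=1,i=9
  [9] .#..# => #  t=4,i=3
  [8] .#... => #  t=1,i=4
  [7] ..### => .  t=0,i=11
  [6] ..##. => #  t=5,i=8
  [5] ..#.# => .  t=1,i=8
  [4] ..#.. => .  t=1,i=3
  [3] ...## => #  t=0,i=10
  [2] ...#. => #  t=1,i=7
  [1] ....# => #  t=1,i=6
  [0] ..... => #  t=3,i=7
  bits 00100001001111001101011101001111 = 557635407

557635407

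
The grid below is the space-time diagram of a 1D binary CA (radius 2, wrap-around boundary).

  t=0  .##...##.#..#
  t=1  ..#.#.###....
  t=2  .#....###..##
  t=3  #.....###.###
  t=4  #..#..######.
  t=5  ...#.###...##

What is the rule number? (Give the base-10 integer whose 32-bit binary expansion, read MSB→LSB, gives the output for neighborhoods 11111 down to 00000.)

1015738581

  nb #####: next=.  (t=4,i=8, bit31=0)
  nb ####.: next=.  (t=3,i=12, bit30=0)
  nb ###.#: next=#  (t=3,i=8, bit29=1)
  nb ###..: next=#  (t=1,i=8, bit28=1)
  nb ##.##: next=#  (t=3,i=9, bit27=1)
  nb ##.#.: next=#  (t=0,i=8, bit26=1)
  nb ##..#: next=.  (t=2,i=9, bit25=0)
  nb ##...: next=.  (t=0,i=3, bit24=0)
  nb #.###: next=#  (t=1,i=6, bit23=1)
  nb #.##.: next=.  (t=0,i=1, bit22=0)
  nb #.#.#: next=.  (t=1,i=4, bit21=0)
  nb #.#..: next=.  (t=0,i=9, bit20=0)
  nb #..##: next=#  (t=2,i=10, bit19=1)
  nb #..#.: next=.  (t=0,i=11, bit18=0)
  nb #...#: next=#  (t=0,i=4, bit17=1)
  nb #....: next=.  (t=1,i=10, bit16=0)
  nb .####: next=#  (t=3,i=11, bit15=1)
  nb .###.: next=#  (t=1,i=7, bit14=1)
  nb .##.#: next=#  (t=0,i=7, bit13=1)
  nb .##..: next=#  (t=0,i=2, bit12=1)
  nb .#.##: next=.  (t=0,i=0, bit11=0)
  nb .#.#.: next=.  (t=1,i=3, bit10=0)
  nb .#..#: next=.  (t=0,i=10, bit9=0)
  nb .#...: next=.  (t=2,i=2, bit8=0)
  nb ..###: next=#  (t=2,i=6, bit7=1)
  nb ..##.: next=#  (t=0,i=6, bit6=1)
  nb ..#.#: next=.  (t=0,i=12, bit5=0)
  nb ..#..: next=#  (t=4,i=3, bit4=1)
  nb ...##: next=.  (t=0,i=5, bit3=0)
  nb ...#.: next=#  (t=1,i=1, bit2=1)
  nb ....#: next=.  (t=1,i=0, bit1=0)
  nb .....: next=#  (t=1,i=11, bit0=1)
  bits 00111100100010101111000011010101 = 1015738581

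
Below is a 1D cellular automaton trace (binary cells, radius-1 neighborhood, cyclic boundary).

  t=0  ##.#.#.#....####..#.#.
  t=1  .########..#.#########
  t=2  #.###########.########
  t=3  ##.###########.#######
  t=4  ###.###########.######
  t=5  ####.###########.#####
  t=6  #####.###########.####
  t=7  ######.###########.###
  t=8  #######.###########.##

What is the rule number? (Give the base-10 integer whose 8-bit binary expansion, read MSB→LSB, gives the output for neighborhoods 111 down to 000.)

  nb ###: next=#  (t=0,i=13, bit7=1)
  nb ##.: next=#  (t=0,i=1, bit6=1)
  nb #.#: next=#  (t=0,i=2, bit5=1)
  nb #..: next=#  (t=0,i=8, bit4=1)
  nb .##: next=.  (t=0,i=0, bit3=0)
  nb .#.: next=#  (t=0,i=3, bit2=1)
  nb ..#: next=#  (t=0,i=11, bit1=1)
  nb ...: next=.  (t=0,i=9, bit0=0)
  bits 11110110 = 246

246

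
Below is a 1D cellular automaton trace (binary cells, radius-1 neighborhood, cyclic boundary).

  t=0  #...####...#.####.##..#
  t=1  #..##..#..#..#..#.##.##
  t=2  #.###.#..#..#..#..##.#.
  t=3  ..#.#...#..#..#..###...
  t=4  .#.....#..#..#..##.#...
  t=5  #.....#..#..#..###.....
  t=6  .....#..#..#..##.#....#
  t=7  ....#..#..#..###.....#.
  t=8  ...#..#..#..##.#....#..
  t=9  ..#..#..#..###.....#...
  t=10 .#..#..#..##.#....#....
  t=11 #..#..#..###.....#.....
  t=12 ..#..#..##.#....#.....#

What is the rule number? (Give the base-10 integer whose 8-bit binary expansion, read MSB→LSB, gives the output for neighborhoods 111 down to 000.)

74

  ### -> .   bit 7 = 0  t=0,i=5
  ##. -> #   bit 6 = 1  t=0,i=0
  #.# -> .   bit 5 = 0  t=0,i=12
  #.. -> .   bit 4 = 0  t=0,i=1
  .## -> #   bit 3 = 1  t=0,i=4
  .#. -> .   bit 2 = 0  t=0,i=11
  ..# -> #   bit 1 = 1  t=0,i=3
  ... -> .   bit 0 = 0  t=0,i=2
  bits 01001010 = 74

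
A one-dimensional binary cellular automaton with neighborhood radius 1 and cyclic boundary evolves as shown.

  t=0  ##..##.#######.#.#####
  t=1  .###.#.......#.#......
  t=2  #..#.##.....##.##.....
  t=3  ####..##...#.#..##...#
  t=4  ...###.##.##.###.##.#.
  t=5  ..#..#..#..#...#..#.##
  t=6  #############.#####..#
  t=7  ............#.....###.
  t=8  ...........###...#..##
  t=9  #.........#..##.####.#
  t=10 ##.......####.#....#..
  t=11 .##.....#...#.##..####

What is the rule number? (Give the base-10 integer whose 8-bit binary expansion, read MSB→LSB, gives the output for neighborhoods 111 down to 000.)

  ### -> .   bit 7 = 0  t=0,i=0
  ##. -> #   bit 6 = 1  t=0,i=1
  #.# -> .   bit 5 = 0  t=0,i=6
  #.. -> #   bit 4 = 1  t=0,i=2
  .## -> .   bit 3 = 0  t=0,i=4
  .#. -> #   bit 2 = 1  t=0,i=15
  ..# -> #   bit 1 = 1  t=0,i=3
  ... -> .   bit 0 = 0  t=1,i=7
  bits 01010110 = 86

86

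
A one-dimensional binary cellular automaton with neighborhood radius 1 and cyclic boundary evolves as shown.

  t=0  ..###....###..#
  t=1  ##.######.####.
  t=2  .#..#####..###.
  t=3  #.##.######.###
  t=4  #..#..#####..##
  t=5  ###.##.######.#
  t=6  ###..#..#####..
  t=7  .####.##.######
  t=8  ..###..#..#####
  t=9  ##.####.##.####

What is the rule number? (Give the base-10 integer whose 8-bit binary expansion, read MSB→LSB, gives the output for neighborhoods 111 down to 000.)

211

  [7] ### => #  t=0,i=3
  [6] ##. => #  t=0,i=4
  [5] #.# => .  t=1,i=2
  [4] #.. => #  t=0,i=0
  [3] .## => .  t=0,i=2
  [2] .#. => .  t=0,i=14
  [1] ..# => #  t=0,i=1
  [0] ... => #  t=0,i=6
  bits 11010011 = 211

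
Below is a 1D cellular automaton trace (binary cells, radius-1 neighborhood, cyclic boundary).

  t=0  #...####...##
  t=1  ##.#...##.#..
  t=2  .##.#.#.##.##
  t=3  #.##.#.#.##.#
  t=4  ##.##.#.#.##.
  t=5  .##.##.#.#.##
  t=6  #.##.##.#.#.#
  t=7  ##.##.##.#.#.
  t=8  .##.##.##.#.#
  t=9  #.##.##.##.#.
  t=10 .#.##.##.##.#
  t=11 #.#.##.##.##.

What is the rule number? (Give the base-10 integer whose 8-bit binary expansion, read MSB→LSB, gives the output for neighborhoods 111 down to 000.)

  [7] ### => .  t=0,i=5
  [6] ##. => #  t=0,i=0
  [5] #.# => #  t=1,i=2
  [4] #.. => #  t=0,i=1
  [3] .## => .  t=0,i=4
  [2] .#. => .  t=1,i=3
  [1] ..# => #  t=0,i=3
  [0] ... => .  t=0,i=2
  bits 01110010 = 114

114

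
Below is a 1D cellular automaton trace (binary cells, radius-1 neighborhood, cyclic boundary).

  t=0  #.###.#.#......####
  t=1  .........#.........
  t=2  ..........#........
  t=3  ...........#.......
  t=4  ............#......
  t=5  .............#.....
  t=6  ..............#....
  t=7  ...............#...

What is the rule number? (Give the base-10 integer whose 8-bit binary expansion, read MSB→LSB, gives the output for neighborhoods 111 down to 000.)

  ###|.  b7=0 t=0,i=3
  ##.|.  b6=0 t=0,i=0
  #.#|.  b5=0 t=0,i=1
  #..|#  b4=1 t=0,i=9
  .##|.  b3=0 t=0,i=2
  .#.|.  b2=0 t=0,i=6
  ..#|.  b1=0 t=0,i=14
  ...|.  b0=0 t=0,i=10
  bits 00010000 = 16

16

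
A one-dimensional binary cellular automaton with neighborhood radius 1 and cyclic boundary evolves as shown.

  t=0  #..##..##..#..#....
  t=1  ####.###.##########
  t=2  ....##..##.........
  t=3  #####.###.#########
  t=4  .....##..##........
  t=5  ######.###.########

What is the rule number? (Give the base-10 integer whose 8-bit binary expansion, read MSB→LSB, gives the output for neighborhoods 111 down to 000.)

63

  [7] ### => .  t=1,i=0
  [6] ##. => .  t=0,i=4
  [5] #.# => #  t=1,i=4
  [4] #.. => #  t=0,i=1
  [3] .## => #  t=0,i=3
  [2] .#. => #  t=0,i=0
  [1] ..# => #  t=0,i=2
  [0] ... => #  t=0,i=16
  bits 00111111 = 63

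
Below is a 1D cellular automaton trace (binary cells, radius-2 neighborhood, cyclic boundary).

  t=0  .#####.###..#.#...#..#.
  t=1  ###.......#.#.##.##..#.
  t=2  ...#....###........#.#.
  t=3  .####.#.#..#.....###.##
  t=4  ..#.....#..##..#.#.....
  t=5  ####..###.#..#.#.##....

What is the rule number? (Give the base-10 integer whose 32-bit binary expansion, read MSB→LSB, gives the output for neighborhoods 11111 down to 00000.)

51937718

  [31] ##### => .  t=0,i=3
  [30] ####. => .  t=0,i=4
  [29] ###.# => .  t=0,i=5
  [28] ###.. => .  t=0,i=9
  [27] ##.## => .  t=0,i=6
  [26] ##.#. => .  t=3,i=5
  [25] ##..# => #  t=0,i=10
  [24] ##... => #  t=1,i=3
  [23] #.### => .  t=0,i=7
  [22] #.##. => .  t=1,i=14
  [21] #.#.# => .  t=1,i=12
  [20] #.#.. => #  t=0,i=14
  [19] #..## => #  t=0,i=0
  [18] #..#. => .  t=0,i=11
  [17] #...# => .  t=0,i=16
  [16] #.... => .  t=1,i=4
  [15] .#### => #  t=0,i=2
  [14] .###. => .  t=0,i=8
  [13] .##.# => .  t=1,i=15
  [12] .##.. => .  t=1,i=18
  [11] .#.## => .  t=1,i=13
  [10] .#.#. => .  t=0,i=13
  [9] .#..# => .  t=0,i=19
  [8] .#... => #  t=0,i=15
  [7] ..### => #  t=0,i=1
  [6] ..##. => .  t=4,i=11
  [5] ..#.# => #  t=0,i=12
  [4] ..#.. => #  t=0,i=18
  [3] ...## => .  t=2,i=7
  [2] ...#. => #  t=0,i=17
  [1] ....# => #  t=1,i=8
  [0] ..... => .  t=1,i=5
  bits 00000011000110001000000110110110 = 51937718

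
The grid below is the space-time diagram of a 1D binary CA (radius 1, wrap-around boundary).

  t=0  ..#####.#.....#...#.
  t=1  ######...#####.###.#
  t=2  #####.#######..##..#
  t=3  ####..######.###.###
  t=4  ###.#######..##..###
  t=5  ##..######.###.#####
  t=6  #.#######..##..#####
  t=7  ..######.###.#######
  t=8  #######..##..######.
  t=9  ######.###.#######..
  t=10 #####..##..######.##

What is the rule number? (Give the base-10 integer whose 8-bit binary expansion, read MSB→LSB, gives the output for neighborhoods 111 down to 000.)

155

  [7] ### => #  t=0,i=3
  [6] ##. => .  t=0,i=6
  [5] #.# => .  t=0,i=7
  [4] #.. => #  t=0,i=9
  [3] .## => #  t=0,i=2
  [2] .#. => .  t=0,i=8
  [1] ..# => #  t=0,i=1
  [0] ... => #  t=0,i=0
  bits 10011011 = 155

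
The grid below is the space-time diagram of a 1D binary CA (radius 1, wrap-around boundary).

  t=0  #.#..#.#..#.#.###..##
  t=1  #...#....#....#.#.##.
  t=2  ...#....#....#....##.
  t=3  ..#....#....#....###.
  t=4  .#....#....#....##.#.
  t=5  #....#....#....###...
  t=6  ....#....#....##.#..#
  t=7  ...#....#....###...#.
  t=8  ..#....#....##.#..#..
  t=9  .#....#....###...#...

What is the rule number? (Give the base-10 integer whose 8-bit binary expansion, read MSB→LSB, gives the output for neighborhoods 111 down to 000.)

  ###|.  b7=0 t=0,i=15
  ##.|#  b6=1 t=0,i=0
  #.#|.  b5=0 t=0,i=1
  #..|.  b4=0 t=0,i=3
  .##|#  b3=1 t=0,i=14
  .#.|.  b2=0 t=0,i=2
  ..#|#  b1=1 t=0,i=4
  ...|.  b0=0 t=1,i=2
  bits 01001010 = 74

74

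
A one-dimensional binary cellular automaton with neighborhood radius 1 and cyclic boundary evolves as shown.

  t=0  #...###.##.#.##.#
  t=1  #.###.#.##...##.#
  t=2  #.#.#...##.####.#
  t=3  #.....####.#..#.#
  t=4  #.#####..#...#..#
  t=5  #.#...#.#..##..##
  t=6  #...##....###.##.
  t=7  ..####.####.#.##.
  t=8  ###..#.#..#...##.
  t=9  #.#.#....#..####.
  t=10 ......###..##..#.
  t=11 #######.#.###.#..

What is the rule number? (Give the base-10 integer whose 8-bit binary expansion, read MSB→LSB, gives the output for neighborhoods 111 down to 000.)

  [7] ### => .  t=0,i=5
  [6] ##. => #  t=0,i=0
  [5] #.# => .  t=0,i=7
  [4] #.. => .  t=0,i=1
  [3] .## => #  t=0,i=4
  [2] .#. => .  t=0,i=11
  [1] ..# => #  t=0,i=3
  [0] ... => #  t=0,i=2
  bits 01001011 = 75

75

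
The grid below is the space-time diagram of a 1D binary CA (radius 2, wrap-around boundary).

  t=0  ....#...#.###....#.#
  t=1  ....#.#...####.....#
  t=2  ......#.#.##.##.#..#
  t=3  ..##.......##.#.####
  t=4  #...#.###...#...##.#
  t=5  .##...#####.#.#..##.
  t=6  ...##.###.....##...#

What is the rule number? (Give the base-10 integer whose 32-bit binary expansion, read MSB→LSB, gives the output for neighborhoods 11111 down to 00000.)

  #####|#  b31=1 t=5,i=8
  ####.|.  b30=0 t=1,i=12
  ###.#|.  b29=0 t=5,i=10
  ###..|#  b28=1 t=0,i=12
  ##.##|#  b27=1 t=2,i=12
  ##.#.|.  b26=0 t=2,i=15
  ##..#|#  b25=1 t=3,i=0
  ##...|#  b24=1 t=0,i=13
  #.###|#  b23=1 t=0,i=10
  #.##.|.  b22=0 t=2,i=10
  #.#.#|.  b21=0 t=2,i=8
  #.#..|#  b20=1 t=0,i=19
  #..##|.  b19=0 t=3,i=1
  #..#.|#  b18=1 t=2,i=18
  #...#|#  b17=1 t=0,i=6
  #....|.  b16=0 t=0,i=1
  .####|#  b15=1 t=1,i=11
  .###.|#  b14=1 t=0,i=11
  .##.#|#  b13=1 t=2,i=11
  .##..|.  b12=0 t=3,i=3
  .#.##|.  b11=0 t=0,i=9
  .#.#.|.  b10=0 t=0,i=18
  .#..#|#  b9=1 t=2,i=17
  .#...|.  b8=0 t=0,i=0
  ..###|#  b7=1 t=1,i=10
  ..##.|.  b6=0 t=3,i=2
  ..#.#|.  b5=0 t=0,i=8
  ..#..|#  b4=1 t=0,i=4
  ...##|.  b3=0 t=1,i=9
  ...#.|.  b2=0 t=0,i=3
  ....#|.  b1=0 t=0,i=2
  .....|#  b0=1 t=1,i=16
  bits 10011011100101101110001010010001 = 2610356881

2610356881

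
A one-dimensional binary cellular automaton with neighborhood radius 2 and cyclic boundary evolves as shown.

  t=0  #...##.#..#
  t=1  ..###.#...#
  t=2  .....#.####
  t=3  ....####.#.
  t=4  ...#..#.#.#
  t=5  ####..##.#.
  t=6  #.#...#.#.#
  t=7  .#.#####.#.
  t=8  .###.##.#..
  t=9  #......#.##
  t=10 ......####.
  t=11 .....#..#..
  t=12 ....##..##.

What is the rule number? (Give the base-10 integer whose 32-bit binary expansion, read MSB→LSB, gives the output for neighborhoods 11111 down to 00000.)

3296857468

  #####|#  b31=1 t=7,i=5
  ####.|#  b30=1 t=2,i=9
  ###.#|.  b29=0 t=1,i=4
  ###..|.  b28=0 t=2,i=10
  ##.##|.  b27=0 t=8,i=4
  ##.#.|#  b26=1 t=0,i=6
  ##..#|.  b25=0 t=5,i=4
  ##...|.  b24=0 t=0,i=1
  #.###|#  b23=1 t=2,i=7
  #.##.|.  b22=0 t=6,i=10
  #.#.#|.  b21=0 t=4,i=8
  #.#..|.  b20=0 t=0,i=7
  #..##|.  b19=0 t=0,i=9
  #..#.|.  b18=0 t=4,i=5
  #...#|#  b17=1 t=0,i=2
  #....|.  b16=0 t=2,i=1
  .####|.  b15=0 t=2,i=8
  .###.|.  b14=0 t=1,i=3
  .##.#|.  b13=0 t=0,i=5
  .##..|.  b12=0 t=0,i=0
  .#.##|#  b11=1 t=2,i=6
  .#.#.|#  b10=1 t=4,i=7
  .#..#|.  b9=0 t=0,i=8
  .#...|#  b8=1 t=1,i=7
  ..###|.  b7=0 t=1,i=2
  ..##.|#  b6=1 t=0,i=4
  ..#.#|#  b5=1 t=2,i=5
  ..#..|#  b4=1 t=1,i=10
  ...##|#  b3=1 t=0,i=3
  ...#.|#  b2=1 t=1,i=9
  ....#|.  b1=0 t=2,i=3
  .....|.  b0=0 t=2,i=2
  bits 11000100100000100000110101111100 = 3296857468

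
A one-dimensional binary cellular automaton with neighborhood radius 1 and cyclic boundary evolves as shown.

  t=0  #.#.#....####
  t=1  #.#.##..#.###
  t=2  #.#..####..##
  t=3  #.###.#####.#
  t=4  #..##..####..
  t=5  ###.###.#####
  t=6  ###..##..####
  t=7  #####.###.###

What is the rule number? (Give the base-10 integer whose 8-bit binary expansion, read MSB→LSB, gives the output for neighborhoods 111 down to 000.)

214

  ### -> #   bit 7 = 1  t=0,i=10
  ##. -> #   bit 6 = 1  t=0,i=0
  #.# -> .   bit 5 = 0  t=0,i=1
  #.. -> #   bit 4 = 1  t=0,i=5
  .## -> .   bit 3 = 0  t=0,i=9
  .#. -> #   bit 2 = 1  t=0,i=2
  ..# -> #   bit 1 = 1  t=0,i=8
  ... -> .   bit 0 = 0  t=0,i=6
  bits 11010110 = 214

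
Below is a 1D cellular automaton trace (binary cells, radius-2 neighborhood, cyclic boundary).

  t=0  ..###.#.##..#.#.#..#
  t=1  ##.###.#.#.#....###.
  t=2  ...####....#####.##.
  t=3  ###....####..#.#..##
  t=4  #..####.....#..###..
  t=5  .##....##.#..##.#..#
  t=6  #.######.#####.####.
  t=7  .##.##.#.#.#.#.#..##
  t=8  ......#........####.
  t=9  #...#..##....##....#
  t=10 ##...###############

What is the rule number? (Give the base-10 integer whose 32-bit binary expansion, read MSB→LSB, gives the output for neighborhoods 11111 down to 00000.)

2778553162

  ##### -> #   bit 31 = 1  t=2,i=13
  ####. -> .   bit 30 = 0  t=2,i=5
  ###.# -> #   bit 29 = 1  t=0,i=4
  ###.. -> .   bit 28 = 0  t=2,i=6
  ##.## -> .   bit 27 = 0  t=1,i=2
  ##.#. -> #   bit 26 = 1  t=0,i=5
  ##..# -> .   bit 25 = 0  t=0,i=10
  ##... -> #   bit 24 = 1  t=2,i=7
  #.### -> #   bit 23 = 1  t=1,i=3
  #.##. -> .   bit 22 = 0  t=0,i=8
  #.#.# -> .   bit 21 = 0  t=0,i=6
  #.#.. -> #   bit 20 = 1  t=0,i=16
  #..## -> #   bit 19 = 1  t=0,i=1
  #..#. -> #   bit 18 = 1  t=0,i=11
  #...# -> .   bit 17 = 0  t=9,i=2
  #.... -> #   bit 16 = 1  t=1,i=13
  .#### -> .   bit 15 = 0  t=2,i=4
  .###. -> #   bit 14 = 1  t=0,i=3
  .##.# -> .   bit 13 = 0  t=1,i=1
  .##.. -> #   bit 12 = 1  t=0,i=9
  .#.## -> #   bit 11 = 1  t=0,i=7
  .#.#. -> .   bit 10 = 0  t=0,i=13
  .#..# -> #   bit 9 = 1  t=0,i=0
  .#... -> #   bit 8 = 1  t=1,i=12
  ..### -> .   bit 7 = 0  t=0,i=2
  ..##. -> #   bit 6 = 1  t=5,i=7
  ..#.# -> .   bit 5 = 0  t=0,i=12
  ..#.. -> .   bit 4 = 0  t=0,i=19
  ...## -> #   bit 3 = 1  t=1,i=15
  ...#. -> .   bit 2 = 0  t=4,i=11
  ....# -> #   bit 1 = 1  t=1,i=14
  ..... -> .   bit 0 = 0  t=4,i=9
  bits 10100101100111010101101101001010 = 2778553162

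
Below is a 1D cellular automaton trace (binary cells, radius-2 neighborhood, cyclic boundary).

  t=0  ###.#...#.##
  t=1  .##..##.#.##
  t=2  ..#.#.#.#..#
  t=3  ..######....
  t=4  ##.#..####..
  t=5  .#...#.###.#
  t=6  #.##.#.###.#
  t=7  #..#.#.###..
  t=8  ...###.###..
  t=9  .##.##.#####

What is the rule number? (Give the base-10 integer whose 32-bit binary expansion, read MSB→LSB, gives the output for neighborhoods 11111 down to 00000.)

1907094826

  #####|.  b31=0 t=0,i=0
  ####.|#  b30=1 t=0,i=1
  ###.#|#  b29=1 t=0,i=2
  ###..|#  b28=1 t=3,i=7
  ##.##|.  b27=0 t=1,i=0
  ##.#.|.  b26=0 t=0,i=3
  ##..#|.  b25=0 t=1,i=3
  ##...|#  b24=1 t=3,i=8
  #.###|#  b23=1 t=0,i=10
  #.##.|.  b22=0 t=1,i=1
  #.#.#|#  b21=1 t=1,i=8
  #.#..|.  b20=0 t=0,i=4
  #..##|#  b19=1 t=1,i=4
  #..#.|.  b18=0 t=2,i=1
  #...#|#  b17=1 t=0,i=6
  #....|#  b16=1 t=3,i=9
  .####|#  b15=1 t=0,i=11
  .###.|#  b14=1 t=5,i=8
  .##.#|#  b13=1 t=1,i=6
  .##..|#  b12=1 t=1,i=2
  .#.##|.  b11=0 t=0,i=9
  .#.#.|#  b10=1 t=2,i=3
  .#..#|.  b9=0 t=2,i=0
  .#...|#  b8=1 t=0,i=5
  ..###|.  b7=0 t=3,i=2
  ..##.|.  b6=0 t=1,i=5
  ..#.#|#  b5=1 t=0,i=8
  ..#..|.  b4=0 t=2,i=11
  ...##|#  b3=1 t=3,i=1
  ...#.|.  b2=0 t=0,i=7
  ....#|#  b1=1 t=3,i=0
  .....|.  b0=0 t=3,i=10
  bits 01110001101010111111010100101010 = 1907094826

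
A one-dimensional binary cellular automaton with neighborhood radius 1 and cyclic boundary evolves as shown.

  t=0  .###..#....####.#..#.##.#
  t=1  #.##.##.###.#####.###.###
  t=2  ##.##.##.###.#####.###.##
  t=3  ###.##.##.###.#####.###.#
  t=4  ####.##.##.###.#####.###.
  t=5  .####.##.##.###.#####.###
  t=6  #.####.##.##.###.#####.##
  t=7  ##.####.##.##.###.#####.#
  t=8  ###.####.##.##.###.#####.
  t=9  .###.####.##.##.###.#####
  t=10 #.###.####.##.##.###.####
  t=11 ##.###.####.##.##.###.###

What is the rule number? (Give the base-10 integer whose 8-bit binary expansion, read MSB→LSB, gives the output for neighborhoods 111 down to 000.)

  ###|#  b7=1 t=0,i=2
  ##.|#  b6=1 t=0,i=3
  #.#|#  b5=1 t=0,i=0
  #..|.  b4=0 t=0,i=4
  .##|.  b3=0 t=0,i=1
  .#.|#  b2=1 t=0,i=6
  ..#|#  b1=1 t=0,i=5
  ...|#  b0=1 t=0,i=8
  bits 11100111 = 231

231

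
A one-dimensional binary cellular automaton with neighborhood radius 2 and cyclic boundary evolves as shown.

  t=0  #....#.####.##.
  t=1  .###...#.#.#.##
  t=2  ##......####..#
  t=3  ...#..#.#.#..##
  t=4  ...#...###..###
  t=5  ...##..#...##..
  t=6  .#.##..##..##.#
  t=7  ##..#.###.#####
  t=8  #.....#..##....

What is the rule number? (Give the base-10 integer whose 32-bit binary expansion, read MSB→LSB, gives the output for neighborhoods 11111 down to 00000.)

  #####|.  b31=0 t=7,i=12
  ####.|#  b30=1 t=0,i=9
  ###.#|.  b29=0 t=0,i=10
  ###..|.  b28=0 t=1,i=3
  ##.##|#  b27=1 t=0,i=11
  ##.#.|#  b26=1 t=0,i=14
  ##..#|.  b25=0 t=2,i=12
  ##...|.  b24=0 t=1,i=4
  #.###|#  b23=1 t=0,i=7
  #.##.|.  b22=0 t=0,i=12
  #.#.#|#  b21=1 t=1,i=9
  #.#..|.  b20=0 t=0,i=0
  #..##|#  b19=1 t=2,i=13
  #..#.|.  b18=0 t=3,i=5
  #...#|.  b17=0 t=1,i=5
  #....|#  b16=1 t=0,i=2
  .####|.  b15=0 t=0,i=8
  .###.|.  b14=0 t=1,i=2
  .##.#|#  b13=1 t=0,i=13
  .##..|#  b12=1 t=3,i=14
  .#.##|.  b11=0 t=0,i=6
  .#.#.|#  b10=1 t=1,i=8
  .#..#|.  b9=0 t=3,i=4
  .#...|#  b8=1 t=0,i=1
  ..###|#  b7=1 t=2,i=8
  ..##.|#  b6=1 t=3,i=13
  ..#.#|.  b5=0 t=0,i=5
  ..#..|#  b4=1 t=3,i=3
  ...##|.  b3=0 t=2,i=7
  ...#.|.  b2=0 t=0,i=4
  ....#|#  b1=1 t=0,i=3
  .....|.  b0=0 t=2,i=4
  bits 01001100101010010011010111010010 = 1286157778

1286157778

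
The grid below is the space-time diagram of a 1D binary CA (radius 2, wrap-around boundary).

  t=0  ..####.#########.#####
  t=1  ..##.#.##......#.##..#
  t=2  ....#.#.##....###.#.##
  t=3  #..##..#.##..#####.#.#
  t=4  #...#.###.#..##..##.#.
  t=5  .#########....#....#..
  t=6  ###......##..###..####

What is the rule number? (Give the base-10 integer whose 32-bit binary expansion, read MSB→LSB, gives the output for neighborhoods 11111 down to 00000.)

898030012

  #####|.  b31=0 t=0,i=9
  ####.|.  b30=0 t=0,i=4
  ###.#|#  b29=1 t=0,i=5
  ###..|#  b28=1 t=0,i=21
  ##.##|.  b27=0 t=0,i=6
  ##.#.|#  b26=1 t=1,i=4
  ##..#|.  b25=0 t=0,i=0
  ##...|#  b24=1 t=1,i=9
  #.###|#  b23=1 t=0,i=7
  #.##.|.  b22=0 t=1,i=7
  #.#.#|.  b21=0 t=1,i=5
  #.#..|.  b20=0 t=4,i=0
  #..##|.  b19=0 t=0,i=1
  #..#.|#  b18=1 t=1,i=20
  #...#|#  b17=1 t=4,i=2
  #....|.  b16=0 t=1,i=10
  .####|#  b15=1 t=0,i=3
  .###.|#  b14=1 t=2,i=15
  .##.#|.  b13=0 t=1,i=3
  .##..|#  b12=1 t=1,i=8
  .#.##|#  b11=1 t=1,i=6
  .#.#.|.  b10=0 t=2,i=5
  .#..#|.  b9=0 t=1,i=0
  .#...|#  b8=1 t=4,i=1
  ..###|#  b7=1 t=0,i=2
  ..##.|.  b6=0 t=1,i=2
  ..#.#|#  b5=1 t=1,i=15
  ..#..|#  b4=1 t=1,i=21
  ...##|#  b3=1 t=2,i=13
  ...#.|#  b2=1 t=1,i=14
  ....#|.  b1=0 t=1,i=13
  .....|.  b0=0 t=1,i=11
  bits 00110101100001101101100110111100 = 898030012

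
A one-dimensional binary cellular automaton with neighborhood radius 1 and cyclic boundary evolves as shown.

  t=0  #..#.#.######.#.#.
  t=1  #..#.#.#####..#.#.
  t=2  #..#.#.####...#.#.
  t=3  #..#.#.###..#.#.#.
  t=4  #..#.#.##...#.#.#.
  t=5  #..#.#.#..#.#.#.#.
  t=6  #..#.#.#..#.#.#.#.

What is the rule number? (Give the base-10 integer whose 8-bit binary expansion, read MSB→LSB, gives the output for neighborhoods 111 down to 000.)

  [7] ### => #  t=0,i=8
  [6] ##. => .  t=0,i=12
  [5] #.# => .  t=0,i=4
  [4] #.. => .  t=0,i=1
  [3] .## => #  t=0,i=7
  [2] .#. => #  t=0,i=0
  [1] ..# => .  t=0,i=2
  [0] ... => #  t=2,i=12
  bits 10001101 = 141

141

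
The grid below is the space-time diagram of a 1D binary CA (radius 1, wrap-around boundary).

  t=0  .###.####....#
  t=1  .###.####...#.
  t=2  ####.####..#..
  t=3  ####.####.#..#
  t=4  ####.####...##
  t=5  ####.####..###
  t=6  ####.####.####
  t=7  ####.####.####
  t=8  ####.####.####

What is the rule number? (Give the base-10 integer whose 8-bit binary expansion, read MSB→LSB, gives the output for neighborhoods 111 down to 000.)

202

  ###|#  b7=1 t=0,i=2
  ##.|#  b6=1 t=0,i=3
  #.#|.  b5=0 t=0,i=0
  #..|.  b4=0 t=0,i=9
  .##|#  b3=1 t=0,i=1
  .#.|.  b2=0 t=0,i=13
  ..#|#  b1=1 t=0,i=12
  ...|.  b0=0 t=0,i=10
  bits 11001010 = 202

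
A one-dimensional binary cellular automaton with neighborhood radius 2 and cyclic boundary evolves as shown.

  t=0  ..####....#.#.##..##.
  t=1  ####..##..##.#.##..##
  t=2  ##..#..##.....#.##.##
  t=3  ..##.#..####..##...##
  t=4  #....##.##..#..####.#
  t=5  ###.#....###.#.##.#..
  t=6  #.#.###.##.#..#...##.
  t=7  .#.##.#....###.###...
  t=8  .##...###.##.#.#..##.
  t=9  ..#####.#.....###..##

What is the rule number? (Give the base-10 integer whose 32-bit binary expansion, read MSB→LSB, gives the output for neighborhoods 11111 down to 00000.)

2744623017

  [31] ##### => #  t=1,i=0
  [30] ####. => .  t=0,i=4
  [29] ###.# => #  t=4,i=18
  [28] ###.. => .  t=0,i=5
  [27] ##.## => .  t=2,i=18
  [26] ##.#. => .  t=1,i=12
  [25] ##..# => #  t=0,i=16
  [24] ##... => #  t=0,i=6
  [23] #.### => #  t=2,i=19
  [22] #.##. => .  t=0,i=14
  [21] #.#.# => .  t=0,i=12
  [20] #.#.. => #  t=3,i=5
  [19] #..## => .  t=0,i=17
  [18] #..#. => #  t=2,i=3
  [17] #...# => #  t=0,i=0
  [16] #.... => #  t=0,i=7
  [15] .#### => #  t=0,i=3
  [14] .###. => .  t=5,i=1
  [13] .##.# => .  t=1,i=11
  [12] .##.. => #  t=0,i=15
  [11] .#.## => #  t=0,i=13
  [10] .#.#. => #  t=0,i=11
  [9] .#..# => #  t=2,i=5
  [8] .#... => #  t=5,i=5
  [7] ..### => #  t=0,i=2
  [6] ..##. => .  t=0,i=18
  [5] ..#.# => #  t=0,i=10
  [4] ..#.. => .  t=2,i=4
  [3] ...## => #  t=0,i=1
  [2] ...#. => .  t=0,i=9
  [1] ....# => .  t=0,i=8
  [0] ..... => #  t=2,i=11
  bits 10100011100101111001111110101001 = 2744623017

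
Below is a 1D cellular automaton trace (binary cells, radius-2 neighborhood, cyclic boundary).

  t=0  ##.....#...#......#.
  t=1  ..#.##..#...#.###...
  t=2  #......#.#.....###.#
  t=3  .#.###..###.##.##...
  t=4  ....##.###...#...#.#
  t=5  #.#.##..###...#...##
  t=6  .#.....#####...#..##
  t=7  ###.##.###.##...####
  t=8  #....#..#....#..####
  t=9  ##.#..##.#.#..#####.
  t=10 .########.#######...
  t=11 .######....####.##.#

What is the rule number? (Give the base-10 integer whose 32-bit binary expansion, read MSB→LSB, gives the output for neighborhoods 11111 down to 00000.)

2501699523

  ##### -> #   bit 31 = 1  t=6,i=9
  ####. -> .   bit 30 = 0  t=6,i=10
  ###.# -> .   bit 29 = 0  t=2,i=17
  ###.. -> #   bit 28 = 1  t=1,i=16
  ##.## -> .   bit 27 = 0  t=2,i=18
  ##.#. -> #   bit 26 = 1  t=5,i=1
  ##..# -> .   bit 25 = 0  t=1,i=6
  ##... -> #   bit 24 = 1  t=0,i=2
  #.### -> .   bit 23 = 0  t=1,i=14
  #.##. -> .   bit 22 = 0  t=0,i=0
  #.#.# -> .   bit 21 = 0  t=5,i=2
  #.#.. -> #   bit 20 = 1  t=2,i=9
  #..## -> #   bit 19 = 1  t=3,i=7
  #..#. -> #   bit 18 = 1  t=1,i=7
  #...# -> .   bit 17 = 0  t=0,i=9
  #.... -> .   bit 16 = 0  t=0,i=3
  .#### -> #   bit 15 = 1  t=6,i=8
  .###. -> #   bit 14 = 1  t=1,i=15
  .##.# -> #   bit 13 = 1  t=3,i=13
  .##.. -> .   bit 12 = 0  t=0,i=1
  .#.## -> .   bit 11 = 0  t=0,i=19
  .#.#. -> #   bit 10 = 1  t=2,i=8
  .#..# -> #   bit 9 = 1  t=6,i=16
  .#... -> #   bit 8 = 1  t=0,i=8
  ..### -> #   bit 7 = 1  t=2,i=15
  ..##. -> #   bit 6 = 1  t=4,i=4
  ..#.# -> .   bit 5 = 0  t=0,i=18
  ..#.. -> .   bit 4 = 0  t=0,i=7
  ...## -> .   bit 3 = 0  t=2,i=14
  ...#. -> .   bit 2 = 0  t=0,i=6
  ....# -> #   bit 1 = 1  t=0,i=5
  ..... -> #   bit 0 = 1  t=0,i=4
  bits 10010101000111001110011111000011 = 2501699523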